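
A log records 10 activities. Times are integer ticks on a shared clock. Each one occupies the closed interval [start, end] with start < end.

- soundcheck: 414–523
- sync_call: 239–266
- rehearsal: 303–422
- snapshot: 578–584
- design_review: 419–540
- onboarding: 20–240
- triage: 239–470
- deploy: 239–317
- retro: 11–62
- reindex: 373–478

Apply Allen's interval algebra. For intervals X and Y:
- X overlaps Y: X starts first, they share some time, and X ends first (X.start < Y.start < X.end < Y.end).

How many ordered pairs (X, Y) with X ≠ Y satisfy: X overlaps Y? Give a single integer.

Checking all 90 ordered pairs for relation 'overlaps'; matching pairs in alphabetical order:
(deploy, rehearsal): deploy overlaps rehearsal ✓
(onboarding, deploy): onboarding overlaps deploy ✓
(onboarding, sync_call): onboarding overlaps sync_call ✓
(onboarding, triage): onboarding overlaps triage ✓
(rehearsal, design_review): rehearsal overlaps design_review ✓
(rehearsal, reindex): rehearsal overlaps reindex ✓
(rehearsal, soundcheck): rehearsal overlaps soundcheck ✓
(reindex, design_review): reindex overlaps design_review ✓
(reindex, soundcheck): reindex overlaps soundcheck ✓
(retro, onboarding): retro overlaps onboarding ✓
(soundcheck, design_review): soundcheck overlaps design_review ✓
(triage, design_review): triage overlaps design_review ✓
(triage, reindex): triage overlaps reindex ✓
(triage, soundcheck): triage overlaps soundcheck ✓
Count: 14.

14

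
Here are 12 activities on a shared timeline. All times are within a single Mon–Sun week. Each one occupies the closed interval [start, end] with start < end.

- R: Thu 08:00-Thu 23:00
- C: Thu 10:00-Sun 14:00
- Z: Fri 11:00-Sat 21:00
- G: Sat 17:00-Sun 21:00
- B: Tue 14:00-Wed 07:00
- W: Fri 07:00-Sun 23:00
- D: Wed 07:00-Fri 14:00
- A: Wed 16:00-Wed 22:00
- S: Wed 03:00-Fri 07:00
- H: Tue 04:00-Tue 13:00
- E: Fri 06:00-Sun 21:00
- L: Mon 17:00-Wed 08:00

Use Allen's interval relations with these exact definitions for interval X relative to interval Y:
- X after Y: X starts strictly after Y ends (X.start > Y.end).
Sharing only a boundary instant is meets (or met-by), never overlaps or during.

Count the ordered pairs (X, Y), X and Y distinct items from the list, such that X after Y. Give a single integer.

37

Checking all 132 ordered pairs for relation 'after'; matching pairs in alphabetical order:
(A, B): A after B ✓
(A, H): A after H ✓
(A, L): A after L ✓
(B, H): B after H ✓
(C, A): C after A ✓
(C, B): C after B ✓
(C, H): C after H ✓
(C, L): C after L ✓
(D, H): D after H ✓
(E, A): E after A ✓
(E, B): E after B ✓
(E, H): E after H ✓
(E, L): E after L ✓
(E, R): E after R ✓
(G, A): G after A ✓
(G, B): G after B ✓
(G, D): G after D ✓
(G, H): G after H ✓
(G, L): G after L ✓
(G, R): G after R ✓
(G, S): G after S ✓
(R, A): R after A ✓
(R, B): R after B ✓
(R, H): R after H ✓
... plus 13 further pairs not listed.
Count: 37.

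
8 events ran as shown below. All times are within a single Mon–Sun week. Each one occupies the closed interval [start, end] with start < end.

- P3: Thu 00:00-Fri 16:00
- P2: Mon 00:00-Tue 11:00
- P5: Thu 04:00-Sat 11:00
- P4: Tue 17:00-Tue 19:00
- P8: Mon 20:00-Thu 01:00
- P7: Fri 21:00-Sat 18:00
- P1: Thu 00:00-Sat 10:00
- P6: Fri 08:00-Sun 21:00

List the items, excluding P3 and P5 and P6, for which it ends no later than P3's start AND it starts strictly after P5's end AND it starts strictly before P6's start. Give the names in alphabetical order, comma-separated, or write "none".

Conditions: its end is no later than P3's start (X.end <= Thu 00:00) AND its start is strictly after P5's end (X.start > Sat 11:00) AND its start is strictly before P6's start (X.start < Fri 08:00).
P1: end Sat 10:00 <= Thu 00:00? ✗; start Thu 00:00 > Sat 11:00? ✗; start Thu 00:00 < Fri 08:00? ✓ → no.
P2: end Tue 11:00 <= Thu 00:00? ✓; start Mon 00:00 > Sat 11:00? ✗; start Mon 00:00 < Fri 08:00? ✓ → no.
P4: end Tue 19:00 <= Thu 00:00? ✓; start Tue 17:00 > Sat 11:00? ✗; start Tue 17:00 < Fri 08:00? ✓ → no.
P7: end Sat 18:00 <= Thu 00:00? ✗; start Fri 21:00 > Sat 11:00? ✗; start Fri 21:00 < Fri 08:00? ✗ → no.
P8: end Thu 01:00 <= Thu 00:00? ✗; start Mon 20:00 > Sat 11:00? ✗; start Mon 20:00 < Fri 08:00? ✓ → no.
Result: none.

none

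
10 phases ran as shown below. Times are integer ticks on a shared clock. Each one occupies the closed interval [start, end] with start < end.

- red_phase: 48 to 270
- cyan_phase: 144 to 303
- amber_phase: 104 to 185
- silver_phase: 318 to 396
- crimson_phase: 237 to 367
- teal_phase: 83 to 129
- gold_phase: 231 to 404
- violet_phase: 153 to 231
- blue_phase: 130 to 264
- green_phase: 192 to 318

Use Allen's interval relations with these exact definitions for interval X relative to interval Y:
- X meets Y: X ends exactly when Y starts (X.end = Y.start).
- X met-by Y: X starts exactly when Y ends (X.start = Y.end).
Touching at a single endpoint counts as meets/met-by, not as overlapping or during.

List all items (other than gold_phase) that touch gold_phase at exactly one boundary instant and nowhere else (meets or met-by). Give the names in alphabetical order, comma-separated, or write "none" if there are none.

Target gold_phase = [231, 404].
amber_phase [104, 185] → before → no.
blue_phase [130, 264] → overlaps → no.
crimson_phase [237, 367] → during → no.
cyan_phase [144, 303] → overlaps → no.
green_phase [192, 318] → overlaps → no.
red_phase [48, 270] → overlaps → no.
silver_phase [318, 396] → during → no.
teal_phase [83, 129] → before → no.
violet_phase [153, 231] → meets → yes.
Result: violet_phase.

violet_phase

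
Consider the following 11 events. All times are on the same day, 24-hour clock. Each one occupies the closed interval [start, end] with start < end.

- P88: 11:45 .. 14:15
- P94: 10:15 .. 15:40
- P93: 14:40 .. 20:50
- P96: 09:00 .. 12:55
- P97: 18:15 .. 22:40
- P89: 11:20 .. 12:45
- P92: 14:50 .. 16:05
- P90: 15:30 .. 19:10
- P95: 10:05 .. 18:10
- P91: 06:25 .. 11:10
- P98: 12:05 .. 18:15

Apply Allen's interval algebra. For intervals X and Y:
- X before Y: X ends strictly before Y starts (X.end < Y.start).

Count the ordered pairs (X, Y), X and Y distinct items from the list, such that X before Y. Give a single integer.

22

Checking all 110 ordered pairs for relation 'before'; matching pairs in alphabetical order:
(P88, P90): P88 before P90 ✓
(P88, P92): P88 before P92 ✓
(P88, P93): P88 before P93 ✓
(P88, P97): P88 before P97 ✓
(P89, P90): P89 before P90 ✓
(P89, P92): P89 before P92 ✓
(P89, P93): P89 before P93 ✓
(P89, P97): P89 before P97 ✓
(P91, P88): P91 before P88 ✓
(P91, P89): P91 before P89 ✓
(P91, P90): P91 before P90 ✓
(P91, P92): P91 before P92 ✓
(P91, P93): P91 before P93 ✓
(P91, P97): P91 before P97 ✓
(P91, P98): P91 before P98 ✓
(P92, P97): P92 before P97 ✓
(P94, P97): P94 before P97 ✓
(P95, P97): P95 before P97 ✓
(P96, P90): P96 before P90 ✓
(P96, P92): P96 before P92 ✓
(P96, P93): P96 before P93 ✓
(P96, P97): P96 before P97 ✓
Count: 22.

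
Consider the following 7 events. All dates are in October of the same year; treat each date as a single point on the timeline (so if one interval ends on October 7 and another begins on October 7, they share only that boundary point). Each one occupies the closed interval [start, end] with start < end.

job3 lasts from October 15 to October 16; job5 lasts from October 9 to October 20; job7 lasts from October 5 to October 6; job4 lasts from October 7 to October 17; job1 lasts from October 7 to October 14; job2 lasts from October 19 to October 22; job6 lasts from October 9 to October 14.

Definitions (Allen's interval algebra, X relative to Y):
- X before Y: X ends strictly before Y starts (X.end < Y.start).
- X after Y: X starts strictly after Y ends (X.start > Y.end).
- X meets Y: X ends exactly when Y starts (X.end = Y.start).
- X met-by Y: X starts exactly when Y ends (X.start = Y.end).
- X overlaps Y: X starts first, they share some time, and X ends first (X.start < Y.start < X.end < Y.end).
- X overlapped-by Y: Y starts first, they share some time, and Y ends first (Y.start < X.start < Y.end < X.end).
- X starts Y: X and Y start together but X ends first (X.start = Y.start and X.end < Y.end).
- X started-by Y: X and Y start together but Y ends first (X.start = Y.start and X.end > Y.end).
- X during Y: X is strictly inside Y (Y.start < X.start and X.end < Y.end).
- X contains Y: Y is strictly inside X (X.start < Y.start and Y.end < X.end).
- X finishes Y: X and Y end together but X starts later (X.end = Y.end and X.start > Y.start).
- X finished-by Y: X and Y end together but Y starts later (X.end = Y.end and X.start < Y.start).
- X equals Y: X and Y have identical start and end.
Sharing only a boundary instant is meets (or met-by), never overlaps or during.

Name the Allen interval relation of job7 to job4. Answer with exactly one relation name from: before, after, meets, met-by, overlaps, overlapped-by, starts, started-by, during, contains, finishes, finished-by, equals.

job7 = [October 5, October 6]; job4 = [October 7, October 17].
Compare endpoints: job7.start < job4.start, job7.start < job4.end, job7.end < job4.start, job7.end < job4.end.
That pattern is 'before'.

before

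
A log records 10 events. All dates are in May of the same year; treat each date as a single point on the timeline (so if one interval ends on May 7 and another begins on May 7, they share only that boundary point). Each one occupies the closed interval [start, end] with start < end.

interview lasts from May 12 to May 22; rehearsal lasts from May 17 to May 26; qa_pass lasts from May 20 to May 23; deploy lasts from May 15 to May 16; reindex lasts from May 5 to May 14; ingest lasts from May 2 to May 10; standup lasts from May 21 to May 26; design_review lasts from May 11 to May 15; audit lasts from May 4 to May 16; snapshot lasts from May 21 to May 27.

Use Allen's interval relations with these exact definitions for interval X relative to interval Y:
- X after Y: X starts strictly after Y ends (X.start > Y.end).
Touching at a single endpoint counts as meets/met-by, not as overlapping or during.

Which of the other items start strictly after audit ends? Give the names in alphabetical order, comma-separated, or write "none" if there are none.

Target audit = [May 4, May 16].
deploy [May 15, May 16] → finishes → no.
design_review [May 11, May 15] → during → no.
ingest [May 2, May 10] → overlaps → no.
interview [May 12, May 22] → overlapped-by → no.
qa_pass [May 20, May 23] → after → yes.
rehearsal [May 17, May 26] → after → yes.
reindex [May 5, May 14] → during → no.
snapshot [May 21, May 27] → after → yes.
standup [May 21, May 26] → after → yes.
Result: qa_pass, rehearsal, snapshot, standup.

qa_pass, rehearsal, snapshot, standup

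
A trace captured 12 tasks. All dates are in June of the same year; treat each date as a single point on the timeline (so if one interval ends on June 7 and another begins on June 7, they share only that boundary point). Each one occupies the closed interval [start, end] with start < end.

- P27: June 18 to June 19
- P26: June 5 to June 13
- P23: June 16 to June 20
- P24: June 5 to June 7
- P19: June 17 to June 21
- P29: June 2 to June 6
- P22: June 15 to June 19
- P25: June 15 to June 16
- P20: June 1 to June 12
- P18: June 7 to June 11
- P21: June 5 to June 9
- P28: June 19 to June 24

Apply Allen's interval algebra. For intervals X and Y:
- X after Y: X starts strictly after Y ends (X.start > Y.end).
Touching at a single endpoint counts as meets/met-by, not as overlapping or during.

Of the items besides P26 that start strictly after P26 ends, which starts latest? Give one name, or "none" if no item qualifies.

P28

Target P26 = [June 5, June 13].
P18 [June 7, June 11] → during → excluded.
P19 [June 17, June 21] → after → candidate.
P20 [June 1, June 12] → overlaps → excluded.
P21 [June 5, June 9] → starts → excluded.
P22 [June 15, June 19] → after → candidate.
P23 [June 16, June 20] → after → candidate.
P24 [June 5, June 7] → starts → excluded.
P25 [June 15, June 16] → after → candidate.
P27 [June 18, June 19] → after → candidate.
P28 [June 19, June 24] → after → candidate.
P29 [June 2, June 6] → overlaps → excluded.
Among candidates, latest start is June 19 → P28.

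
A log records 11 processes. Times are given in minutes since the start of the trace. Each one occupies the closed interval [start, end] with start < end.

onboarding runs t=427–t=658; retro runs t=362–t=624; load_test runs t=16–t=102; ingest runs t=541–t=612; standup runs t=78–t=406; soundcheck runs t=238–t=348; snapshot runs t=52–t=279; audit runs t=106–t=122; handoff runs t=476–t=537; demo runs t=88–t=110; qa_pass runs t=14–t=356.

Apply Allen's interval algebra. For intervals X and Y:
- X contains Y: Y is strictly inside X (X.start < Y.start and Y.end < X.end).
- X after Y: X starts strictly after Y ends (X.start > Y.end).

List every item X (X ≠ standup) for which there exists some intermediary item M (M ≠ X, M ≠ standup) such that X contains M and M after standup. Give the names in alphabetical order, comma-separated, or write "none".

onboarding, retro

Target standup = [t=78, t=406].
Intermediaries M with M after standup: handoff, ingest, onboarding.
Via handoff — items with X contains handoff: onboarding, retro.
Via ingest — items with X contains ingest: onboarding, retro.
Via onboarding — items with X contains onboarding: none.
Union: onboarding, retro.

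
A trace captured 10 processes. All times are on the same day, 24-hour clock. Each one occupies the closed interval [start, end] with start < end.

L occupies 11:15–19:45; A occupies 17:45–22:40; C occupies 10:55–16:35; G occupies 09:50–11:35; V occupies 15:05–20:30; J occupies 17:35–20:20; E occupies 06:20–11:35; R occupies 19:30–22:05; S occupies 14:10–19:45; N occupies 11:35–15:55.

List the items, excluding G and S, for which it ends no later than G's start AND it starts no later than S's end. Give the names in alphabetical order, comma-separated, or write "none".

Conditions: its end is no later than G's start (X.end <= 09:50) AND its start is no later than S's end (X.start <= 19:45).
A: end 22:40 <= 09:50? ✗; start 17:45 <= 19:45? ✓ → no.
C: end 16:35 <= 09:50? ✗; start 10:55 <= 19:45? ✓ → no.
E: end 11:35 <= 09:50? ✗; start 06:20 <= 19:45? ✓ → no.
J: end 20:20 <= 09:50? ✗; start 17:35 <= 19:45? ✓ → no.
L: end 19:45 <= 09:50? ✗; start 11:15 <= 19:45? ✓ → no.
N: end 15:55 <= 09:50? ✗; start 11:35 <= 19:45? ✓ → no.
R: end 22:05 <= 09:50? ✗; start 19:30 <= 19:45? ✓ → no.
V: end 20:30 <= 09:50? ✗; start 15:05 <= 19:45? ✓ → no.
Result: none.

none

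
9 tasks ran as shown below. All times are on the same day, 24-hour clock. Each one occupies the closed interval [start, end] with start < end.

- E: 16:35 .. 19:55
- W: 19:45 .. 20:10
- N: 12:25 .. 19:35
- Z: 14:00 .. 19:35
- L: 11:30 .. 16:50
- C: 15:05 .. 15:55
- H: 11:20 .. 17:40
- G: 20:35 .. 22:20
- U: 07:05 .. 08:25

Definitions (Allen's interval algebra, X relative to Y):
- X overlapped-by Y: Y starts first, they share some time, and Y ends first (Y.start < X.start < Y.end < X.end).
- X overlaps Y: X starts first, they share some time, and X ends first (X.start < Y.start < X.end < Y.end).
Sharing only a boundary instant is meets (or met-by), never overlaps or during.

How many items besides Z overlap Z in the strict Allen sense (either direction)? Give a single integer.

3

Target Z = [14:00, 19:35].
C [15:05, 15:55] → during → no.
E [16:35, 19:55] → overlapped-by → counts.
G [20:35, 22:20] → after → no.
H [11:20, 17:40] → overlaps → counts.
L [11:30, 16:50] → overlaps → counts.
N [12:25, 19:35] → finished-by → no.
U [07:05, 08:25] → before → no.
W [19:45, 20:10] → after → no.
Total: 3.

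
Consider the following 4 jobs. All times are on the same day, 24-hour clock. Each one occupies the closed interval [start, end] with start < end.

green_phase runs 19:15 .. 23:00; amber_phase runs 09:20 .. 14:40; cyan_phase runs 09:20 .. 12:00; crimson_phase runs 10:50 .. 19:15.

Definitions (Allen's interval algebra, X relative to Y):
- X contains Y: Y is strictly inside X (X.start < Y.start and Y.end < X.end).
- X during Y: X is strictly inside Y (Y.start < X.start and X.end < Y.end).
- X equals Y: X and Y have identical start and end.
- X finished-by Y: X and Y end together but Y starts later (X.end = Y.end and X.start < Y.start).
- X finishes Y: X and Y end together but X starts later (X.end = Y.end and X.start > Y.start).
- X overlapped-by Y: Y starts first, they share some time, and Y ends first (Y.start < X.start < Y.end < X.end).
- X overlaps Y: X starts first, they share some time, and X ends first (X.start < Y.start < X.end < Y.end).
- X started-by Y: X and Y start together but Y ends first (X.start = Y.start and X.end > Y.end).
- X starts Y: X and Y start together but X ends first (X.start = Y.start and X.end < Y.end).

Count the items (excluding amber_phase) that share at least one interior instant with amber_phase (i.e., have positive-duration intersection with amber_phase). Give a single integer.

2

Target amber_phase = [09:20, 14:40].
crimson_phase [10:50, 19:15] → overlapped-by → counts.
cyan_phase [09:20, 12:00] → starts → counts.
green_phase [19:15, 23:00] → after → no.
Total: 2.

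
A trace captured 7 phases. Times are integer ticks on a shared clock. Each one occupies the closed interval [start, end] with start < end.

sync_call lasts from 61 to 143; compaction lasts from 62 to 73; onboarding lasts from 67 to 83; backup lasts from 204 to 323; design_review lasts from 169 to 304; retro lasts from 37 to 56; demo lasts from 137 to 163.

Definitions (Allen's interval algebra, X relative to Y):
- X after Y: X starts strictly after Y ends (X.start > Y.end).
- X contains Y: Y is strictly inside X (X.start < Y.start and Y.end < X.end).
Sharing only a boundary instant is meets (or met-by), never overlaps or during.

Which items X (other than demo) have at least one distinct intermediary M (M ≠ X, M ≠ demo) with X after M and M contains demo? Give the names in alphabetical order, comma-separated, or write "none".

Target demo = [137, 163].
Intermediaries M with M contains demo: none.
Union: none.

none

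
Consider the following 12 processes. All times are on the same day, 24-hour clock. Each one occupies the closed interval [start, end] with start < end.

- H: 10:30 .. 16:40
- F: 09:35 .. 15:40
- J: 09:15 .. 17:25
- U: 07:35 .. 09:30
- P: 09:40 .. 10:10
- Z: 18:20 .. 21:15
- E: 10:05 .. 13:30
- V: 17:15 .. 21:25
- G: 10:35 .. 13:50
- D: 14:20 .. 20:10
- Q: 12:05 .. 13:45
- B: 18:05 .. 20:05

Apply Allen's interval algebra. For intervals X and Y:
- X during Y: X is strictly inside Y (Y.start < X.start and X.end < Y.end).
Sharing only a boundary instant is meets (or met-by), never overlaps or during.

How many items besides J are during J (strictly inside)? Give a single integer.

Target J = [09:15, 17:25].
B [18:05, 20:05] → after → no.
D [14:20, 20:10] → overlapped-by → no.
E [10:05, 13:30] → during → counts.
F [09:35, 15:40] → during → counts.
G [10:35, 13:50] → during → counts.
H [10:30, 16:40] → during → counts.
P [09:40, 10:10] → during → counts.
Q [12:05, 13:45] → during → counts.
U [07:35, 09:30] → overlaps → no.
V [17:15, 21:25] → overlapped-by → no.
Z [18:20, 21:15] → after → no.
Total: 6.

6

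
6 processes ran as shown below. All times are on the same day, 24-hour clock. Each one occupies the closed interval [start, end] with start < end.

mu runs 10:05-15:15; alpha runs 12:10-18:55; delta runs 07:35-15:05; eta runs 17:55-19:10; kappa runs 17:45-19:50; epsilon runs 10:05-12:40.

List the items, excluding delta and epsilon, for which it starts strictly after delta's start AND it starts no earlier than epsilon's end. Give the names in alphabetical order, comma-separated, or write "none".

eta, kappa

Conditions: its start is strictly after delta's start (X.start > 07:35) AND its start is no earlier than epsilon's end (X.start >= 12:40).
alpha: start 12:10 > 07:35? ✓; start 12:10 >= 12:40? ✗ → no.
eta: start 17:55 > 07:35? ✓; start 17:55 >= 12:40? ✓ → yes.
kappa: start 17:45 > 07:35? ✓; start 17:45 >= 12:40? ✓ → yes.
mu: start 10:05 > 07:35? ✓; start 10:05 >= 12:40? ✗ → no.
Result: eta, kappa.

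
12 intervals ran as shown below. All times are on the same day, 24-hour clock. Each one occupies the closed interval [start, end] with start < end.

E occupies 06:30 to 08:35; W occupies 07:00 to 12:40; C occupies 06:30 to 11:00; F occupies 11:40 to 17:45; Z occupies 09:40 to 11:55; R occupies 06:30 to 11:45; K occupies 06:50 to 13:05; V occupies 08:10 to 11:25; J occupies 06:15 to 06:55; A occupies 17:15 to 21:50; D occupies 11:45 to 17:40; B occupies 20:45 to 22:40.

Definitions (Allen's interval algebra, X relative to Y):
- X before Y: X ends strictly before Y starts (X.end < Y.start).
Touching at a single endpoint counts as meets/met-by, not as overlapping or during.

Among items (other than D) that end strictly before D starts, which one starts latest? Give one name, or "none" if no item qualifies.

Target D = [11:45, 17:40].
A [17:15, 21:50] → overlapped-by → excluded.
B [20:45, 22:40] → after → excluded.
C [06:30, 11:00] → before → candidate.
E [06:30, 08:35] → before → candidate.
F [11:40, 17:45] → contains → excluded.
J [06:15, 06:55] → before → candidate.
K [06:50, 13:05] → overlaps → excluded.
R [06:30, 11:45] → meets → excluded.
V [08:10, 11:25] → before → candidate.
W [07:00, 12:40] → overlaps → excluded.
Z [09:40, 11:55] → overlaps → excluded.
Among candidates, latest start is 08:10 → V.

V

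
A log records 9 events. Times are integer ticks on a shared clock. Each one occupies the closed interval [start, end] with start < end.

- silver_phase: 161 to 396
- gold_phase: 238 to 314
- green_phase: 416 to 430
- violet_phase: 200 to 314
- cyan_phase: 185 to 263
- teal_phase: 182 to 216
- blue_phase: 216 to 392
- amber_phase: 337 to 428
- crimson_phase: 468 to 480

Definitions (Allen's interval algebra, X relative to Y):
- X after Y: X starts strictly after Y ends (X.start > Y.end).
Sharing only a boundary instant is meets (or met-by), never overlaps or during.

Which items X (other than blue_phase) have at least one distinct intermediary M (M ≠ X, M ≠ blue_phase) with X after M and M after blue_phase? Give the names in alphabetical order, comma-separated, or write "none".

Target blue_phase = [216, 392].
Intermediaries M with M after blue_phase: crimson_phase, green_phase.
Via crimson_phase — items with X after crimson_phase: none.
Via green_phase — items with X after green_phase: crimson_phase.
Union: crimson_phase.

crimson_phase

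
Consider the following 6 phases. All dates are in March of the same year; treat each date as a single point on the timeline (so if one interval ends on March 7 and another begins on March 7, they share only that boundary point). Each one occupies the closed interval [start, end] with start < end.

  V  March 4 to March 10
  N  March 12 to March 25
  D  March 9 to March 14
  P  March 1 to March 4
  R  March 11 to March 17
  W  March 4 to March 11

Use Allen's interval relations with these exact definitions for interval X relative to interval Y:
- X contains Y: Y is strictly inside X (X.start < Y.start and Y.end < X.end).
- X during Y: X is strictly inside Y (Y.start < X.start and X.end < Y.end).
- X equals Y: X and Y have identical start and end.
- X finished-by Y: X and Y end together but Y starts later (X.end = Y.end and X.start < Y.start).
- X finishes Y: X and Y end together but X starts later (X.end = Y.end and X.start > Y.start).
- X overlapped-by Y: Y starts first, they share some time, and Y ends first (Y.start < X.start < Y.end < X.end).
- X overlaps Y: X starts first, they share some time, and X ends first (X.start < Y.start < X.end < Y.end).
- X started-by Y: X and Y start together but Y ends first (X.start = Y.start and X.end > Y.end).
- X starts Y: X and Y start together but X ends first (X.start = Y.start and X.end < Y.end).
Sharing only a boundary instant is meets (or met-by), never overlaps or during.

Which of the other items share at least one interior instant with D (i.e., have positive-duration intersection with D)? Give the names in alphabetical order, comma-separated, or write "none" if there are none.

N, R, V, W

Target D = [March 9, March 14].
N [March 12, March 25] → overlapped-by → yes.
P [March 1, March 4] → before → no.
R [March 11, March 17] → overlapped-by → yes.
V [March 4, March 10] → overlaps → yes.
W [March 4, March 11] → overlaps → yes.
Result: N, R, V, W.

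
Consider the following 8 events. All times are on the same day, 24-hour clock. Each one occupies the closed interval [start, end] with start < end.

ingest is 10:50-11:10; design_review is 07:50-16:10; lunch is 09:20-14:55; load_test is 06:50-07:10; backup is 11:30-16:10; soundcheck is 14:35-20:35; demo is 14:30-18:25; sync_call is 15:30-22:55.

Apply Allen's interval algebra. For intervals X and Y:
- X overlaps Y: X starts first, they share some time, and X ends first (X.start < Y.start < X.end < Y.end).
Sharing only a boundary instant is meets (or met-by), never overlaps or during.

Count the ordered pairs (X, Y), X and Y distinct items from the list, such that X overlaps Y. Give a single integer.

12

Checking all 56 ordered pairs for relation 'overlaps'; matching pairs in alphabetical order:
(backup, demo): backup overlaps demo ✓
(backup, soundcheck): backup overlaps soundcheck ✓
(backup, sync_call): backup overlaps sync_call ✓
(demo, soundcheck): demo overlaps soundcheck ✓
(demo, sync_call): demo overlaps sync_call ✓
(design_review, demo): design_review overlaps demo ✓
(design_review, soundcheck): design_review overlaps soundcheck ✓
(design_review, sync_call): design_review overlaps sync_call ✓
(lunch, backup): lunch overlaps backup ✓
(lunch, demo): lunch overlaps demo ✓
(lunch, soundcheck): lunch overlaps soundcheck ✓
(soundcheck, sync_call): soundcheck overlaps sync_call ✓
Count: 12.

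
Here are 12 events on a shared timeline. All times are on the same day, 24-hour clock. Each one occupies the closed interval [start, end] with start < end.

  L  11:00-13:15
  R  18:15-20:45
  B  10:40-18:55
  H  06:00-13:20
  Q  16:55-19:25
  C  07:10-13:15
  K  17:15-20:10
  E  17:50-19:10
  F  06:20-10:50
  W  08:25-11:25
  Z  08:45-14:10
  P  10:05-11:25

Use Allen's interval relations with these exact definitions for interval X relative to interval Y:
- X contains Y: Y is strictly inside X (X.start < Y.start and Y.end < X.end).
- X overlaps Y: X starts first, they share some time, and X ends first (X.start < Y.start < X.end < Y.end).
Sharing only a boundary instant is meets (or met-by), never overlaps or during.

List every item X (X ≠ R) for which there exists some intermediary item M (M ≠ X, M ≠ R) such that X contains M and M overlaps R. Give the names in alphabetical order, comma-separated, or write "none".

K, Q

Target R = [18:15, 20:45].
Intermediaries M with M overlaps R: B, E, K, Q.
Via B — items with X contains B: none.
Via E — items with X contains E: K, Q.
Via K — items with X contains K: none.
Via Q — items with X contains Q: none.
Union: K, Q.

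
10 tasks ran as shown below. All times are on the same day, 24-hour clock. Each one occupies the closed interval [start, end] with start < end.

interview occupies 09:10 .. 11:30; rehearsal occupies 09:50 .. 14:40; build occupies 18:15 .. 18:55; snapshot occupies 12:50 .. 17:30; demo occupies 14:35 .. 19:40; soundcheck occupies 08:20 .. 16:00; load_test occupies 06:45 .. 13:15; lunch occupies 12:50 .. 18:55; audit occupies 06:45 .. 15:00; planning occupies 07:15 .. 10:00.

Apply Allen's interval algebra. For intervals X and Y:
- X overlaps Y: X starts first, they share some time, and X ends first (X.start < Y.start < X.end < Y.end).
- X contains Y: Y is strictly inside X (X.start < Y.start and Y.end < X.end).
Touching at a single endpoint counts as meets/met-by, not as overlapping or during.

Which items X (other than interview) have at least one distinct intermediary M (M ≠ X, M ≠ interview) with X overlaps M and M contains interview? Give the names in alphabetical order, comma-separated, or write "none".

Target interview = [09:10, 11:30].
Intermediaries M with M contains interview: audit, load_test, soundcheck.
Via audit — items with X overlaps audit: none.
Via load_test — items with X overlaps load_test: none.
Via soundcheck — items with X overlaps soundcheck: audit, load_test, planning.
Union: audit, load_test, planning.

audit, load_test, planning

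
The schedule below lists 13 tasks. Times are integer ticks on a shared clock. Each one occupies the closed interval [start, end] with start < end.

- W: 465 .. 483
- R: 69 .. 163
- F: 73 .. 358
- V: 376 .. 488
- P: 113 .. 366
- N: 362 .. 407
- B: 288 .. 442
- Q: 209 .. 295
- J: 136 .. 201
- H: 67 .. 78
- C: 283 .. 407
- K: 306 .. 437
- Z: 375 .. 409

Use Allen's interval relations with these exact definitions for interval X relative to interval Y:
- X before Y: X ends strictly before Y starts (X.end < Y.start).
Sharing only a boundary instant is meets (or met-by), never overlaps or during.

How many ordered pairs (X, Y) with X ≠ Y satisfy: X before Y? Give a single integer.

Checking all 156 ordered pairs for relation 'before'; matching pairs in alphabetical order:
(B, W): B before W ✓
(C, W): C before W ✓
(F, N): F before N ✓
(F, V): F before V ✓
(F, W): F before W ✓
(F, Z): F before Z ✓
(H, B): H before B ✓
(H, C): H before C ✓
(H, J): H before J ✓
(H, K): H before K ✓
(H, N): H before N ✓
(H, P): H before P ✓
(H, Q): H before Q ✓
(H, V): H before V ✓
(H, W): H before W ✓
(H, Z): H before Z ✓
(J, B): J before B ✓
(J, C): J before C ✓
(J, K): J before K ✓
(J, N): J before N ✓
(J, Q): J before Q ✓
(J, V): J before V ✓
(J, W): J before W ✓
(J, Z): J before Z ✓
... plus 19 further pairs not listed.
Count: 43.

43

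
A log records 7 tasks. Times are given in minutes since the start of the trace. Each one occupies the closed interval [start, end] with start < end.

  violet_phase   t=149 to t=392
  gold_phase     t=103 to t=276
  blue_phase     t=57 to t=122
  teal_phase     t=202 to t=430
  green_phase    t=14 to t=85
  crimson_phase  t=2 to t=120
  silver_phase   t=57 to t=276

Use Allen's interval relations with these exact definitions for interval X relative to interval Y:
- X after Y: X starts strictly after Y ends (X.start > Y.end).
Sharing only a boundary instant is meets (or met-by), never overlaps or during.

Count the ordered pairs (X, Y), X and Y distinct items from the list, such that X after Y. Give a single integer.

7

Checking all 42 ordered pairs for relation 'after'; matching pairs in alphabetical order:
(gold_phase, green_phase): gold_phase after green_phase ✓
(teal_phase, blue_phase): teal_phase after blue_phase ✓
(teal_phase, crimson_phase): teal_phase after crimson_phase ✓
(teal_phase, green_phase): teal_phase after green_phase ✓
(violet_phase, blue_phase): violet_phase after blue_phase ✓
(violet_phase, crimson_phase): violet_phase after crimson_phase ✓
(violet_phase, green_phase): violet_phase after green_phase ✓
Count: 7.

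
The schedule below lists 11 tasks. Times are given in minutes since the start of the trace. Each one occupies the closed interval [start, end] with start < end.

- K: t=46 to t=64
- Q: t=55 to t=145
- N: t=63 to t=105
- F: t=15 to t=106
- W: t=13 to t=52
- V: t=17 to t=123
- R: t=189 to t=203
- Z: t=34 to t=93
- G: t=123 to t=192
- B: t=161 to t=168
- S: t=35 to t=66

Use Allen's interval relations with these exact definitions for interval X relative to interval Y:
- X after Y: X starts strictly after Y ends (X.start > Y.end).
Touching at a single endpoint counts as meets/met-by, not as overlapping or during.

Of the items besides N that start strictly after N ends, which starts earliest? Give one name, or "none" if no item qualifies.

Target N = [t=63, t=105].
B [t=161, t=168] → after → candidate.
F [t=15, t=106] → contains → excluded.
G [t=123, t=192] → after → candidate.
K [t=46, t=64] → overlaps → excluded.
Q [t=55, t=145] → contains → excluded.
R [t=189, t=203] → after → candidate.
S [t=35, t=66] → overlaps → excluded.
V [t=17, t=123] → contains → excluded.
W [t=13, t=52] → before → excluded.
Z [t=34, t=93] → overlaps → excluded.
Among candidates, earliest start is t=123 → G.

G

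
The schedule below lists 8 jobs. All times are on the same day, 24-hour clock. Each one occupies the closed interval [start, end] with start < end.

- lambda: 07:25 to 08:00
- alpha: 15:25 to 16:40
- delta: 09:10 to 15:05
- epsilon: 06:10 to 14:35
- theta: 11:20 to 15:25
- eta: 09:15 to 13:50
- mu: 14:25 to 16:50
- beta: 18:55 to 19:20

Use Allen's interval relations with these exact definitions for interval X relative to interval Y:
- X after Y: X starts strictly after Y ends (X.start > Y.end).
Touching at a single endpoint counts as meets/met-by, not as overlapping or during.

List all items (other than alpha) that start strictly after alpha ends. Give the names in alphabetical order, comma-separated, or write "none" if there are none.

beta

Target alpha = [15:25, 16:40].
beta [18:55, 19:20] → after → yes.
delta [09:10, 15:05] → before → no.
epsilon [06:10, 14:35] → before → no.
eta [09:15, 13:50] → before → no.
lambda [07:25, 08:00] → before → no.
mu [14:25, 16:50] → contains → no.
theta [11:20, 15:25] → meets → no.
Result: beta.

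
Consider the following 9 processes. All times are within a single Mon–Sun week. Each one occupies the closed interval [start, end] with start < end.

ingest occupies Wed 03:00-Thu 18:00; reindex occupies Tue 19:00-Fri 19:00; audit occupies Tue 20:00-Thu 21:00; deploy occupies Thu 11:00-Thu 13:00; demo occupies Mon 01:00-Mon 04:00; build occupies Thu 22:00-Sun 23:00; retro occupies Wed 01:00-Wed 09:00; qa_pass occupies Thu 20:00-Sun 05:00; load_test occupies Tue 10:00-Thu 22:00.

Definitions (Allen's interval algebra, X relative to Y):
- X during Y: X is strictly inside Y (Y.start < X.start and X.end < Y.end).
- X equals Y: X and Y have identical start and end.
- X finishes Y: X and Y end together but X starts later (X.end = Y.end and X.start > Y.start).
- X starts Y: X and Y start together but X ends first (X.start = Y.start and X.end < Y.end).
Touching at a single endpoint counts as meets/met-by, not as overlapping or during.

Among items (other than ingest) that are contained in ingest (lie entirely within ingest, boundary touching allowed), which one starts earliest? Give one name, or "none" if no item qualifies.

Target ingest = [Wed 03:00, Thu 18:00].
audit [Tue 20:00, Thu 21:00] → contains → excluded.
build [Thu 22:00, Sun 23:00] → after → excluded.
demo [Mon 01:00, Mon 04:00] → before → excluded.
deploy [Thu 11:00, Thu 13:00] → during → candidate.
load_test [Tue 10:00, Thu 22:00] → contains → excluded.
qa_pass [Thu 20:00, Sun 05:00] → after → excluded.
reindex [Tue 19:00, Fri 19:00] → contains → excluded.
retro [Wed 01:00, Wed 09:00] → overlaps → excluded.
Among candidates, earliest start is Thu 11:00 → deploy.

deploy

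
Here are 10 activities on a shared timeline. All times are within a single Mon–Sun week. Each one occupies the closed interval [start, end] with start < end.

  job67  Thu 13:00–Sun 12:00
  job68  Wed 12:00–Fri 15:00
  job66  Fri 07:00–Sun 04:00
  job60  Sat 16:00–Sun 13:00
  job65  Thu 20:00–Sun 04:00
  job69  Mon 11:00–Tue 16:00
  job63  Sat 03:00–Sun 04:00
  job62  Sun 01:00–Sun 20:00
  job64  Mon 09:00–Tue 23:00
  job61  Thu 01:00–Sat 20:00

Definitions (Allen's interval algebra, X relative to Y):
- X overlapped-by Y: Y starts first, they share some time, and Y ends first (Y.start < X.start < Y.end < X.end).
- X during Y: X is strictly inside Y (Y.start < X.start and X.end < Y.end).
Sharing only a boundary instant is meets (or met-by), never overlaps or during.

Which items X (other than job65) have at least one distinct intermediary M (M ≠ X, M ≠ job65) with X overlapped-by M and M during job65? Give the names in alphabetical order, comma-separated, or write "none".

Target job65 = [Thu 20:00, Sun 04:00].
Intermediaries M with M during job65: none.
Union: none.

none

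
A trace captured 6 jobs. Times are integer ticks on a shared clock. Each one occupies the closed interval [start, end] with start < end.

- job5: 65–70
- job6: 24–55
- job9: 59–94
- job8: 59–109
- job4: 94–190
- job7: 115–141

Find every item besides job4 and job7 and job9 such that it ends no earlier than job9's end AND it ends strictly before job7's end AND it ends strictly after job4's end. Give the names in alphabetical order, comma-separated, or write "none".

Conditions: its end is no earlier than job9's end (X.end >= 94) AND its end is strictly before job7's end (X.end < 141) AND its end is strictly after job4's end (X.end > 190).
job5: end 70 >= 94? ✗; end 70 < 141? ✓; end 70 > 190? ✗ → no.
job6: end 55 >= 94? ✗; end 55 < 141? ✓; end 55 > 190? ✗ → no.
job8: end 109 >= 94? ✓; end 109 < 141? ✓; end 109 > 190? ✗ → no.
Result: none.

none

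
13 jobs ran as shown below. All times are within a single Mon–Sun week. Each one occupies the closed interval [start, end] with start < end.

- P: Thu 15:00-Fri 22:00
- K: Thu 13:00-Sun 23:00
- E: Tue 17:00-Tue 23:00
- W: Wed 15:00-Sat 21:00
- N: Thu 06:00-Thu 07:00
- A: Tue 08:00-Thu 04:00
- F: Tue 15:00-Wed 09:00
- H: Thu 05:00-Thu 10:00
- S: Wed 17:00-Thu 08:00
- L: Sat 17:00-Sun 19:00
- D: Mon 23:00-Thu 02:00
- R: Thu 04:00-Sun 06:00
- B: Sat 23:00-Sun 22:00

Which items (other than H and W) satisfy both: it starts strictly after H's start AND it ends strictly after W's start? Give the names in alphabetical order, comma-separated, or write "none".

Conditions: its start is strictly after H's start (X.start > Thu 05:00) AND its end is strictly after W's start (X.end > Wed 15:00).
A: start Tue 08:00 > Thu 05:00? ✗; end Thu 04:00 > Wed 15:00? ✓ → no.
B: start Sat 23:00 > Thu 05:00? ✓; end Sun 22:00 > Wed 15:00? ✓ → yes.
D: start Mon 23:00 > Thu 05:00? ✗; end Thu 02:00 > Wed 15:00? ✓ → no.
E: start Tue 17:00 > Thu 05:00? ✗; end Tue 23:00 > Wed 15:00? ✗ → no.
F: start Tue 15:00 > Thu 05:00? ✗; end Wed 09:00 > Wed 15:00? ✗ → no.
K: start Thu 13:00 > Thu 05:00? ✓; end Sun 23:00 > Wed 15:00? ✓ → yes.
L: start Sat 17:00 > Thu 05:00? ✓; end Sun 19:00 > Wed 15:00? ✓ → yes.
N: start Thu 06:00 > Thu 05:00? ✓; end Thu 07:00 > Wed 15:00? ✓ → yes.
P: start Thu 15:00 > Thu 05:00? ✓; end Fri 22:00 > Wed 15:00? ✓ → yes.
R: start Thu 04:00 > Thu 05:00? ✗; end Sun 06:00 > Wed 15:00? ✓ → no.
S: start Wed 17:00 > Thu 05:00? ✗; end Thu 08:00 > Wed 15:00? ✓ → no.
Result: B, K, L, N, P.

B, K, L, N, P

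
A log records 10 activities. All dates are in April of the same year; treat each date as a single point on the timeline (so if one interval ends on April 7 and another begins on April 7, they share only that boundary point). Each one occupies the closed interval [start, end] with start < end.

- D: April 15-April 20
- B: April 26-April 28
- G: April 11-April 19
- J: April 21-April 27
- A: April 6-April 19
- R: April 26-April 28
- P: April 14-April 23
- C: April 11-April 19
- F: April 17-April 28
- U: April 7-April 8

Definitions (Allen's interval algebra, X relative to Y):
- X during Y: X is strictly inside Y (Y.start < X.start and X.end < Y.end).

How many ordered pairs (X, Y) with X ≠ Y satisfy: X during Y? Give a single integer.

3

Checking all 90 ordered pairs for relation 'during'; matching pairs in alphabetical order:
(D, P): D during P ✓
(J, F): J during F ✓
(U, A): U during A ✓
Count: 3.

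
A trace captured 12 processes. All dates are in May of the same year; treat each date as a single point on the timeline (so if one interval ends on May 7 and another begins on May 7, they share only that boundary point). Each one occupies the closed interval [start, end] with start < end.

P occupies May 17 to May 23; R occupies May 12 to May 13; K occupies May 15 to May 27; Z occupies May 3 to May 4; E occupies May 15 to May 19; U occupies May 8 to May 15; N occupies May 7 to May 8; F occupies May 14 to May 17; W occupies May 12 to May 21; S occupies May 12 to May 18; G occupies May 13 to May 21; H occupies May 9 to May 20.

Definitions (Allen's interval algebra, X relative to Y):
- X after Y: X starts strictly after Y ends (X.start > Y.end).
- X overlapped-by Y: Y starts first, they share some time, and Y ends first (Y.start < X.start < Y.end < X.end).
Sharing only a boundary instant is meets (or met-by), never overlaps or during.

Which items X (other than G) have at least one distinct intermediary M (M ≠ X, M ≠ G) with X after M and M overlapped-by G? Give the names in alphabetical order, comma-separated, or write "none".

Target G = [May 13, May 21].
Intermediaries M with M overlapped-by G: K, P.
Via K — items with X after K: none.
Via P — items with X after P: none.
Union: none.

none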